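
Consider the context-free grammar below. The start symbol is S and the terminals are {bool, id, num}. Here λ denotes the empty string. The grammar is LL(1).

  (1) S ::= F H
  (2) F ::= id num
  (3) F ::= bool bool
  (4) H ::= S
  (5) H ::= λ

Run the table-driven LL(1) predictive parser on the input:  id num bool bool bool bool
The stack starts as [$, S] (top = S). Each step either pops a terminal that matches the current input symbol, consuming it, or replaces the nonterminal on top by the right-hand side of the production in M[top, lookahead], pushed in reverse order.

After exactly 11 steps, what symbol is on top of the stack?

F

step 1: stack=$ S  input=id num bool bool bool bool $  — expand S ::= F H
step 2: stack=$ H F  input=id num bool bool bool bool $  — expand F ::= id num
step 3: stack=$ H num id  input=id num bool bool bool bool $  — match id
step 4: stack=$ H num  input=num bool bool bool bool $  — match num
step 5: stack=$ H  input=bool bool bool bool $  — expand H ::= S
step 6: stack=$ S  input=bool bool bool bool $  — expand S ::= F H
step 7: stack=$ H F  input=bool bool bool bool $  — expand F ::= bool bool
step 8: stack=$ H bool bool  input=bool bool bool bool $  — match bool
step 9: stack=$ H bool  input=bool bool bool $  — match bool
step 10: stack=$ H  input=bool bool $  — expand H ::= S
step 11: stack=$ S  input=bool bool $  — expand S ::= F H
Stack after step 11: $ H F (top = F).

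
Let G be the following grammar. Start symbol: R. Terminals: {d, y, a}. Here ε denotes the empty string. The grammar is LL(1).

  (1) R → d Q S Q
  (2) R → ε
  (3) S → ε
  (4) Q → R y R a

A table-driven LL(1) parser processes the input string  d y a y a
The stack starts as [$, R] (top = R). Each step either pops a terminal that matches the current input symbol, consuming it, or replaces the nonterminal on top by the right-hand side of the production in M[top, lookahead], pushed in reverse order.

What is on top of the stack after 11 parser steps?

      Stack          Input        Action
   1  $ R            d y a y a $  expand R → d Q S Q
   2  $ Q S Q d      d y a y a $  match d
   3  $ Q S Q        y a y a $    expand Q → R y R a
   4  $ Q S a R y R  y a y a $    expand R → ε
   5  $ Q S a R y    y a y a $    match y
   6  $ Q S a R      a y a $      expand R → ε
   7  $ Q S a        a y a $      match a
   8  $ Q S          y a $        expand S → ε
   9  $ Q            y a $        expand Q → R y R a
  10  $ a R y R      y a $        expand R → ε
  11  $ a R y        y a $        match y
Stack after step 11: $ a R (top = R).

R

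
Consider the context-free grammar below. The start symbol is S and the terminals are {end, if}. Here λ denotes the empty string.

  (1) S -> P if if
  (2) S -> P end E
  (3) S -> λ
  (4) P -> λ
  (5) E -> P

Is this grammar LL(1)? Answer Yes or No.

FIRST(S) = {λ, end, if}
FIRST(P) = {λ}
FIRST(E) = {λ}
FOLLOW(S) = {$}
FOLLOW(P) = {$, end, if}
FOLLOW(E) = {$}
Each cell of M receives at most one production.

Yes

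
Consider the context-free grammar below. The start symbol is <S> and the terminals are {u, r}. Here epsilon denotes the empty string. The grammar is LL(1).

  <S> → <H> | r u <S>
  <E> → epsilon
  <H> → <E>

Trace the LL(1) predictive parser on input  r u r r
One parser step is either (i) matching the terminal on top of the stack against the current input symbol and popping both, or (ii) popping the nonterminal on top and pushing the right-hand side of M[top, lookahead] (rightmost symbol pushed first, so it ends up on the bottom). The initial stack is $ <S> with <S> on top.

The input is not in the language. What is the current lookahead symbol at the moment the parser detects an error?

r

step 1: stack=$ <S>  input=r u r r $  — expand <S> → r u <S>
step 2: stack=$ <S> u r  input=r u r r $  — match r
step 3: stack=$ <S> u  input=u r r $  — match u
step 4: stack=$ <S>  input=r r $  — expand <S> → r u <S>
step 5: stack=$ <S> u r  input=r r $  — match r
step 6: stack=$ <S> u  input=r $  — error: top is terminal u but lookahead is r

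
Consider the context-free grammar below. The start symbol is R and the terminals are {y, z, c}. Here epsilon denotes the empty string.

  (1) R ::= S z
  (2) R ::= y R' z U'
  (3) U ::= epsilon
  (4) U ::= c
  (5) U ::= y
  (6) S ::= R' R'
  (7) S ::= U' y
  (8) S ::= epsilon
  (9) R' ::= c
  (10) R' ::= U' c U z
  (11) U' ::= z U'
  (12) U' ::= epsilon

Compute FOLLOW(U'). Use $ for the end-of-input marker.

FIRST(U): from U::=epsilon we get {epsilon}; from U::=c we get {c}; from U::=y we get {y}. So FIRST(U) = {epsilon, c, y}.
FIRST(U'): from U'::=z U' we get {z}; from U'::=epsilon we get {epsilon}. So FIRST(U') = {epsilon, z}.
FIRST(R'): from R'::=c we get {c}; from R'::=U' c U z we get {c, z}. So FIRST(R') = {c, z}.
FIRST(S): from S::=R' R' we get {c, z}; from S::=U' y we get {y, z}; from S::=epsilon we get {epsilon}. So FIRST(S) = {epsilon, c, y, z}.
FIRST(R): from R::=S z we get {c, y, z}; from R::=y R' z U' we get {y}. So FIRST(R) = {c, y, z}.
FOLLOW(R) includes $ since R is the start symbol.
FOLLOW(R): R appears on no right-hand side. Thus FOLLOW(R) = {$}.
FOLLOW(U): in R'::=U' c U z, U is followed by z with FIRST {z}. Thus FOLLOW(U) = {z}.
FOLLOW(S): in R::=S z, S is followed by z with FIRST {z}. Thus FOLLOW(S) = {z}.
FOLLOW(R'): in R::=y R' z U', R' is followed by z U' with FIRST {z}; in S::=R' R' (occurrence 1), R' is followed by R' with FIRST {c, z}; in S::=R' R' (occurrence 2), the suffix after R' is empty, so FOLLOW(R') ⊇ FOLLOW(S) = {z}. Thus FOLLOW(R') = {c, z}.
FOLLOW(U'): in R::=y R' z U', the suffix after U' is empty, so FOLLOW(U') ⊇ FOLLOW(R) = {$}; in S::=U' y, U' is followed by y with FIRST {y}; in R'::=U' c U z, U' is followed by c U z with FIRST {c}; in U'::=z U', the suffix after U' is empty (adds nothing new). Thus FOLLOW(U') = {$, c, y}.

{$, c, y}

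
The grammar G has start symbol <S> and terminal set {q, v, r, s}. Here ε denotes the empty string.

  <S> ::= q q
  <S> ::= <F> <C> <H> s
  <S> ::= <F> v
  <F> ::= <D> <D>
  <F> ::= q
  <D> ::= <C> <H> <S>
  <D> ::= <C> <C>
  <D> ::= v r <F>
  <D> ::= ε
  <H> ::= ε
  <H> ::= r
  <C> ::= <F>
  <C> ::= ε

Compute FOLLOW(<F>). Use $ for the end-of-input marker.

FIRST(<H>) = {ε, r}
FIRST(<S>) = {q, r, s, v}  (via <F> <C> <H> s, <F> v)
FIRST(<F>) = {ε, q, r, s, v}  (via <D> <D>)
FIRST(<C>) = {ε, q, r, s, v}  (via <F>)
FIRST(<D>) = {ε, q, r, s, v}  (via <C> <H> <S>, <C> <C>)
FOLLOW(<S>) includes $ since <S> is the start symbol.
FOLLOW(<H>): in <S>::=<F> <C> <H> s, <H> is followed by s with FIRST {s}; in <D>::=<C> <H> <S>, <H> is followed by <S> with FIRST {q, r, s, v}. Thus FOLLOW(<H>) = {q, r, s, v}.
FOLLOW(<S>): in <D>::=<C> <H> <S>, the suffix after <S> is empty, so FOLLOW(<S>) ⊇ FOLLOW(<D>) = {q, r, s, v}. Thus FOLLOW(<S>) = {$, q, r, s, v}.
FOLLOW(<F>): in <S>::=<F> <C> <H> s, <F> is followed by <C> <H> s with FIRST {q, r, s, v}; in <S>::=<F> v, <F> is followed by v with FIRST {v}; in <D>::=v r <F>, the suffix after <F> is empty, so FOLLOW(<F>) ⊇ FOLLOW(<D>) = {q, r, s, v}; in <C>::=<F>, the suffix after <F> is empty, so FOLLOW(<F>) ⊇ FOLLOW(<C>) = {q, r, s, v}. Thus FOLLOW(<F>) = {q, r, s, v}.
FOLLOW(<D>): in <F>::=<D> <D> (occurrence 1), <D> is followed by <D> with FIRST {ε, q, r, s, v}; in <F>::=<D> <D> (occurrence 1), the suffix after <D> is nullable, so FOLLOW(<D>) ⊇ FOLLOW(<F>) = {q, r, s, v}; in <F>::=<D> <D> (occurrence 2), the suffix after <D> is empty, so FOLLOW(<D>) ⊇ FOLLOW(<F>) = {q, r, s, v}. Thus FOLLOW(<D>) = {q, r, s, v}.
FOLLOW(<C>): in <S>::=<F> <C> <H> s, <C> is followed by <H> s with FIRST {r, s}; in <D>::=<C> <H> <S>, <C> is followed by <H> <S> with FIRST {q, r, s, v}; in <D>::=<C> <C> (occurrence 1), <C> is followed by <C> with FIRST {ε, q, r, s, v}; in <D>::=<C> <C> (occurrence 1), the suffix after <C> is nullable, so FOLLOW(<C>) ⊇ FOLLOW(<D>) = {q, r, s, v}; in <D>::=<C> <C> (occurrence 2), the suffix after <C> is empty, so FOLLOW(<C>) ⊇ FOLLOW(<D>) = {q, r, s, v}. Thus FOLLOW(<C>) = {q, r, s, v}.

{q, r, s, v}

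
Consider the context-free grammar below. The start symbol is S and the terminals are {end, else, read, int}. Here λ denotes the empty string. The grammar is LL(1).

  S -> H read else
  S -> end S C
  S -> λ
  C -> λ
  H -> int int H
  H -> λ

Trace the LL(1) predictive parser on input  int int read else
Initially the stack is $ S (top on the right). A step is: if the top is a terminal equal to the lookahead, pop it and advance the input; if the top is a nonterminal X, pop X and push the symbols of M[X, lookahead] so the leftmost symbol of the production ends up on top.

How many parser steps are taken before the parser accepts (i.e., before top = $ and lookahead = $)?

7

step 1: stack=$ S  input=int int read else $  — expand S -> H read else
step 2: stack=$ else read H  input=int int read else $  — expand H -> int int H
step 3: stack=$ else read H int int  input=int int read else $  — match int
step 4: stack=$ else read H int  input=int read else $  — match int
step 5: stack=$ else read H  input=read else $  — expand H -> λ
step 6: stack=$ else read  input=read else $  — match read
step 7: stack=$ else  input=else $  — match else
Accept reached after 7 steps.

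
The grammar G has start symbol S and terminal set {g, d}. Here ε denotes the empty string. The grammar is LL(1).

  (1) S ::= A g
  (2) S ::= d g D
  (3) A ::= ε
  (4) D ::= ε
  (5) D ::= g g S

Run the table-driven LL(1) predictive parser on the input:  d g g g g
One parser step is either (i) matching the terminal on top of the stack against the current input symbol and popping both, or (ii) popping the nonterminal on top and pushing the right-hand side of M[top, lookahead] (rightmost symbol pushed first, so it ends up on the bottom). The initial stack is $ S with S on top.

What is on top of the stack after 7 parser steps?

step 1: stack=$ S  input=d g g g g $  — expand S ::= d g D
step 2: stack=$ D g d  input=d g g g g $  — match d
step 3: stack=$ D g  input=g g g g $  — match g
step 4: stack=$ D  input=g g g $  — expand D ::= g g S
step 5: stack=$ S g g  input=g g g $  — match g
step 6: stack=$ S g  input=g g $  — match g
step 7: stack=$ S  input=g $  — expand S ::= A g
Stack after step 7: $ g A (top = A).

A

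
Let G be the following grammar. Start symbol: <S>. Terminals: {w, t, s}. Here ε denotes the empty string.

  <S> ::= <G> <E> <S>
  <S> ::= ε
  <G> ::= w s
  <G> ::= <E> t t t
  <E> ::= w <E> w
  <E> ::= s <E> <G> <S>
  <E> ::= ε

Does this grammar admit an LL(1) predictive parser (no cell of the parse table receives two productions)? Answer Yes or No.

No

FIRST(<S>) = {ε, s, t, w}
FIRST(<G>) = {s, t, w}
FIRST(<E>) = {ε, s, w}
FOLLOW(<S>) = {$, s, t, w}
FOLLOW(<G>) = {$, s, t, w}
FOLLOW(<E>) = {$, s, t, w}
Cell M[<E>, s] receives both <E> ::= s <E> <G> <S> and <E> ::= ε — the grammar is not LL(1).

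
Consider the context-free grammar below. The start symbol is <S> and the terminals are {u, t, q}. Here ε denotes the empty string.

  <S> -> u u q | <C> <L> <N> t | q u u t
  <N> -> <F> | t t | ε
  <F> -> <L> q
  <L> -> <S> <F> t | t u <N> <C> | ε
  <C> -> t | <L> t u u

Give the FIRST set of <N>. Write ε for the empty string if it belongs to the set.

{ε, q, t, u}

FIRST(<S>) = {q, t, u}  (via <C> <L> <N> t)
FIRST(<L>) = {ε, q, t, u}  (via <S> <F> t)
FIRST(<F>) = {q, t, u}  (via <L> q)
FIRST(<C>) = {q, t, u}  (via <L> t u u)
FIRST(<N>) = {ε, q, t, u}  (via <F>)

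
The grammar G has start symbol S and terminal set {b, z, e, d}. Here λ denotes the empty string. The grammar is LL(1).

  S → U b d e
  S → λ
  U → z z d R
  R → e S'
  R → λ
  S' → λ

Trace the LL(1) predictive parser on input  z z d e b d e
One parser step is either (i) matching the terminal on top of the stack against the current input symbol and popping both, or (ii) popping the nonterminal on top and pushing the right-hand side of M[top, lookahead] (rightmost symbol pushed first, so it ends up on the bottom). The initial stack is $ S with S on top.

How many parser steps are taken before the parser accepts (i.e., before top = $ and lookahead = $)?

11

      Stack            Input            Action
   1  $ S              z z d e b d e $  expand S → U b d e
   2  $ e d b U        z z d e b d e $  expand U → z z d R
   3  $ e d b R d z z  z z d e b d e $  match z
   4  $ e d b R d z    z d e b d e $    match z
   5  $ e d b R d      d e b d e $      match d
   6  $ e d b R        e b d e $        expand R → e S'
   7  $ e d b S' e     e b d e $        match e
   8  $ e d b S'       b d e $          expand S' → λ
   9  $ e d b          b d e $          match b
  10  $ e d            d e $            match d
  11  $ e              e $              match e
Accept reached after 11 steps.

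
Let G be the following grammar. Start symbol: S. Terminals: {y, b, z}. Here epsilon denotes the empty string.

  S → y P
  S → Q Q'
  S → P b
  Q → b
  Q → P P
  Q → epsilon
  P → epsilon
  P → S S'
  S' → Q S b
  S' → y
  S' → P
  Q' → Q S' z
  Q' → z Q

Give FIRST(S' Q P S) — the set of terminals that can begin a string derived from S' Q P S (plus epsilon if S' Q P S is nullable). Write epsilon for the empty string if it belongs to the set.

{b, y, z}

FIRST(S): from S→y P we get {y}; from S→Q Q' we get {b, y, z}; from S→P b we get {b, y, z}. So FIRST(S) = {b, y, z}.
FIRST(P): from P→epsilon we get {epsilon}; from P→S S' we get {b, y, z}. So FIRST(P) = {epsilon, b, y, z}.
FIRST(Q): from Q→b we get {b}; from Q→P P we get {epsilon, b, y, z}; from Q→epsilon we get {epsilon}. So FIRST(Q) = {epsilon, b, y, z}.
FIRST(S'): from S'→Q S b we get {b, y, z}; from S'→y we get {y}; from S'→P we get {epsilon, b, y, z}. So FIRST(S') = {epsilon, b, y, z}.
FIRST(Q'): from Q'→Q S' z we get {b, y, z}; from Q'→z Q we get {z}. So FIRST(Q') = {b, y, z}.
FIRST(S' Q P S): take FIRST of each symbol in turn, carrying on past any symbol whose FIRST contains epsilon; result {b, y, z}.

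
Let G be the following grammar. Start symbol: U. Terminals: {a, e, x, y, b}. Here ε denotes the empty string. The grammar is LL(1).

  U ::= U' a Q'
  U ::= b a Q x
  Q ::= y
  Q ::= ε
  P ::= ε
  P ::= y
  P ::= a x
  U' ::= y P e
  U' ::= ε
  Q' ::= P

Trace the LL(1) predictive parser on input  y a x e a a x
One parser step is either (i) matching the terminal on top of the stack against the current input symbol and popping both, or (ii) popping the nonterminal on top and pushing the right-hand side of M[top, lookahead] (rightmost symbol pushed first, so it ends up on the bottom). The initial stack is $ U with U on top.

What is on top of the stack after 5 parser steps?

x

     Stack         Input            Action
  1  $ U           y a x e a a x $  expand U ::= U' a Q'
  2  $ Q' a U'     y a x e a a x $  expand U' ::= y P e
  3  $ Q' a e P y  y a x e a a x $  match y
  4  $ Q' a e P    a x e a a x $    expand P ::= a x
  5  $ Q' a e x a  a x e a a x $    match a
Stack after step 5: $ Q' a e x (top = x).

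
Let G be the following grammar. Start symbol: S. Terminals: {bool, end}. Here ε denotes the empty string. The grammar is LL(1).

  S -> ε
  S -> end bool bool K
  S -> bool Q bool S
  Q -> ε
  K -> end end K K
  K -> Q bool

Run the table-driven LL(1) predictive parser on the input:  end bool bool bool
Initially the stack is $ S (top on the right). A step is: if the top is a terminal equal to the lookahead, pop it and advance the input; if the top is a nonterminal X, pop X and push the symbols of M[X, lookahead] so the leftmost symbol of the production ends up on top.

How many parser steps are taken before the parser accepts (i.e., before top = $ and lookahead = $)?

7

     Stack              Input                 Action
  1  $ S                end bool bool bool $  expand S -> end bool bool K
  2  $ K bool bool end  end bool bool bool $  match end
  3  $ K bool bool      bool bool bool $      match bool
  4  $ K bool           bool bool $           match bool
  5  $ K                bool $                expand K -> Q bool
  6  $ bool Q           bool $                expand Q -> ε
  7  $ bool             bool $                match bool
Accept reached after 7 steps.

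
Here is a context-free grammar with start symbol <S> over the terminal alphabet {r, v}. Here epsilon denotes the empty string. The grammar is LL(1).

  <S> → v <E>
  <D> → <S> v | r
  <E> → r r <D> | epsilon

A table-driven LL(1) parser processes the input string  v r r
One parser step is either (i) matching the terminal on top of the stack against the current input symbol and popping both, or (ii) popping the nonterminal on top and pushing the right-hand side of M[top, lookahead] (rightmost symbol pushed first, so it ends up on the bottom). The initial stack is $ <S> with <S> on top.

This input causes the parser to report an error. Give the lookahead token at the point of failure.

$

     Stack      Input    Action
  1  $ <S>      v r r $  expand <S> → v <E>
  2  $ <E> v    v r r $  match v
  3  $ <E>      r r $    expand <E> → r r <D>
  4  $ <D> r r  r r $    match r
  5  $ <D> r    r $      match r
  6  $ <D>      $        error: M[<D>, $] is empty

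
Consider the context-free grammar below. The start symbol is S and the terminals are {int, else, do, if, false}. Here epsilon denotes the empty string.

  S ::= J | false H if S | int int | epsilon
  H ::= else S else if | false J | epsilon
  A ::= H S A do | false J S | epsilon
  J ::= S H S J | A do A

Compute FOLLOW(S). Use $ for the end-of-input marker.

FIRST(H): from H::=else S else if we get {else}; from H::=false J we get {false}; from H::=epsilon we get {epsilon}. So FIRST(H) = {epsilon, else, false}.
FIRST(S): from S::=J we get {do, else, false, int}; from S::=false H if S we get {false}; from S::=int int we get {int}; from S::=epsilon we get {epsilon}. So FIRST(S) = {epsilon, do, else, false, int}.
FIRST(A): from A::=H S A do we get {do, else, false, int}; from A::=false J S we get {false}; from A::=epsilon we get {epsilon}. So FIRST(A) = {epsilon, do, else, false, int}.
FIRST(J): from J::=S H S J we get {do, else, false, int}; from J::=A do A we get {do, else, false, int}. So FIRST(J) = {do, else, false, int}.
FOLLOW(S) includes $ since S is the start symbol.
FOLLOW(H): in S::=false H if S, H is followed by if S with FIRST {if}; in A::=H S A do, H is followed by S A do with FIRST {do, else, false, int}; in J::=S H S J, H is followed by S J with FIRST {do, else, false, int}. Thus FOLLOW(H) = {do, else, false, if, int}.
FOLLOW(S): in S::=false H if S, the suffix after S is empty (adds nothing new); in H::=else S else if, S is followed by else if with FIRST {else}; in A::=H S A do, S is followed by A do with FIRST {do, else, false, int}; in A::=false J S, the suffix after S is empty, so FOLLOW(S) ⊇ FOLLOW(A) = {$, do, else, false, if, int}; in J::=S H S J (occurrence 1), S is followed by H S J with FIRST {do, else, false, int}; in J::=S H S J (occurrence 2), S is followed by J with FIRST {do, else, false, int}. Thus FOLLOW(S) = {$, do, else, false, if, int}.
FOLLOW(A): in A::=H S A do, A is followed by do with FIRST {do}; in J::=A do A (occurrence 1), A is followed by do A with FIRST {do}; in J::=A do A (occurrence 2), the suffix after A is empty, so FOLLOW(A) ⊇ FOLLOW(J) = {$, do, else, false, if, int}. Thus FOLLOW(A) = {$, do, else, false, if, int}.
FOLLOW(J): in S::=J, the suffix after J is empty, so FOLLOW(J) ⊇ FOLLOW(S) = {$, do, else, false, if, int}; in H::=false J, the suffix after J is empty, so FOLLOW(J) ⊇ FOLLOW(H) = {do, else, false, if, int}; in A::=false J S, J is followed by S with FIRST {epsilon, do, else, false, int}; in A::=false J S, the suffix after J is nullable, so FOLLOW(J) ⊇ FOLLOW(A) = {$, do, else, false, if, int}; in J::=S H S J, the suffix after J is empty (adds nothing new). Thus FOLLOW(J) = {$, do, else, false, if, int}.

{$, do, else, false, if, int}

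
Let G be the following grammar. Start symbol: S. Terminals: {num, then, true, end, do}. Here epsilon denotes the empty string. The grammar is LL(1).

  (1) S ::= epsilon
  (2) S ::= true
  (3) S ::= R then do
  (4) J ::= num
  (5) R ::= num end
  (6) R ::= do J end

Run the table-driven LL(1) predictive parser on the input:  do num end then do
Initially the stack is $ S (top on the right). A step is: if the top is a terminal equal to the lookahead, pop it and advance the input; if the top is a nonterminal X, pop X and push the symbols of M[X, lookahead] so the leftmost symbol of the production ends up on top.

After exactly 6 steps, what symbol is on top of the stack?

then

     Stack               Input                 Action
  1  $ S                 do num end then do $  expand S ::= R then do
  2  $ do then R         do num end then do $  expand R ::= do J end
  3  $ do then end J do  do num end then do $  match do
  4  $ do then end J     num end then do $     expand J ::= num
  5  $ do then end num   num end then do $     match num
  6  $ do then end       end then do $         match end
Stack after step 6: $ do then (top = then).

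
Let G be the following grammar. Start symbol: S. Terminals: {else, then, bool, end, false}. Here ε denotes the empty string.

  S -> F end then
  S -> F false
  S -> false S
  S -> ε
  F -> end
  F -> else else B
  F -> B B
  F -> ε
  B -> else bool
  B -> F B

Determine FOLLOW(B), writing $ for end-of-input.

{else, end, false}

FIRST(S): from S->F end then we get {else, end}; from S->F false we get {else, end, false}; from S->false S we get {false}; from S->ε we get {ε}. So FIRST(S) = {ε, else, end, false}.
FIRST(F): from F->end we get {end}; from F->else else B we get {else}; from F->B B we get {else, end}; from F->ε we get {ε}. So FIRST(F) = {ε, else, end}.
FIRST(B): from B->else bool we get {else}; from B->F B we get {else, end}. So FIRST(B) = {else, end}.
FOLLOW(S) includes $ since S is the start symbol.
FOLLOW(S): in S->false S, the suffix after S is empty (adds nothing new). Thus FOLLOW(S) = {$}.
FOLLOW(F): in S->F end then, F is followed by end then with FIRST {end}; in S->F false, F is followed by false with FIRST {false}; in B->F B, F is followed by B with FIRST {else, end}. Thus FOLLOW(F) = {else, end, false}.
FOLLOW(B): in F->else else B, the suffix after B is empty, so FOLLOW(B) ⊇ FOLLOW(F) = {else, end, false}; in F->B B (occurrence 1), B is followed by B with FIRST {else, end}; in F->B B (occurrence 2), the suffix after B is empty, so FOLLOW(B) ⊇ FOLLOW(F) = {else, end, false}; in B->F B, the suffix after B is empty (adds nothing new). Thus FOLLOW(B) = {else, end, false}.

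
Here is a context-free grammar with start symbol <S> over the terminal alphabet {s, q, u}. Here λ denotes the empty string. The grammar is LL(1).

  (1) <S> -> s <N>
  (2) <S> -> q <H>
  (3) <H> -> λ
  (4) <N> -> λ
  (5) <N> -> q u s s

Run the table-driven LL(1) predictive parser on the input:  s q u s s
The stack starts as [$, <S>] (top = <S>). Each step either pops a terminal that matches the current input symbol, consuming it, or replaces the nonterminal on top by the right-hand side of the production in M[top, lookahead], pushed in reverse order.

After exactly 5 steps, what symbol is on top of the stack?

s

     Stack      Input        Action
  1  $ <S>      s q u s s $  expand <S> -> s <N>
  2  $ <N> s    s q u s s $  match s
  3  $ <N>      q u s s $    expand <N> -> q u s s
  4  $ s s u q  q u s s $    match q
  5  $ s s u    u s s $      match u
Stack after step 5: $ s s (top = s).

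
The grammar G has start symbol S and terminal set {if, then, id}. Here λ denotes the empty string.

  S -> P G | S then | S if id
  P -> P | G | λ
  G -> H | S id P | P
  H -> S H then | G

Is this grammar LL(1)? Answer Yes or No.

FIRST(S) = {λ, id, if, then}
FIRST(P) = {λ, id, if, then}
FIRST(G) = {λ, id, if, then}
FIRST(H) = {λ, id, if, then}
FOLLOW(S) = {$, id, if, then}
FOLLOW(P) = {$, id, if, then}
FOLLOW(G) = {$, id, if, then}
FOLLOW(H) = {$, id, if, then}
Cell M[G, $] receives both G -> H and G -> P — the grammar is not LL(1).

No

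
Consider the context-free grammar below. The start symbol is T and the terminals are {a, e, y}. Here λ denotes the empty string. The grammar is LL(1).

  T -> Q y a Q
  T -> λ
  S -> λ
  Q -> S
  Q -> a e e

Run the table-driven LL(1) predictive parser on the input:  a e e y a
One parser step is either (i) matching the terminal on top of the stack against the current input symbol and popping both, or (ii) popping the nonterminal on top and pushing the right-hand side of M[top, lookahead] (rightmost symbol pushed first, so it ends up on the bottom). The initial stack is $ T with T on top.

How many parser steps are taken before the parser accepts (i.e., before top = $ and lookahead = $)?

9

     Stack          Input        Action
  1  $ T            a e e y a $  expand T -> Q y a Q
  2  $ Q a y Q      a e e y a $  expand Q -> a e e
  3  $ Q a y e e a  a e e y a $  match a
  4  $ Q a y e e    e e y a $    match e
  5  $ Q a y e      e y a $      match e
  6  $ Q a y        y a $        match y
  7  $ Q a          a $          match a
  8  $ Q            $            expand Q -> S
  9  $ S            $            expand S -> λ
Accept reached after 9 steps.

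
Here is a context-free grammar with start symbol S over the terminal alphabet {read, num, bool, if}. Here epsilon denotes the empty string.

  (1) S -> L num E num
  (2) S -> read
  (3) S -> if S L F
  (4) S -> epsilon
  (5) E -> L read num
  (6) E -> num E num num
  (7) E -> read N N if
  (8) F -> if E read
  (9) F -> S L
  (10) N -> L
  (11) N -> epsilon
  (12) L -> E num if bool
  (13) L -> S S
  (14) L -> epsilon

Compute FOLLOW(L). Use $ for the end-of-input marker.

{$, if, num, read}

FIRST(S): from S->L num E num we get {if, num, read}; from S->read we get {read}; from S->if S L F we get {if}; from S->epsilon we get {epsilon}. So FIRST(S) = {epsilon, if, num, read}.
FIRST(E): from E->L read num we get {if, num, read}; from E->num E num num we get {num}; from E->read N N if we get {read}. So FIRST(E) = {if, num, read}.
FIRST(L): from L->E num if bool we get {if, num, read}; from L->S S we get {epsilon, if, num, read}; from L->epsilon we get {epsilon}. So FIRST(L) = {epsilon, if, num, read}.
FIRST(F): from F->if E read we get {if}; from F->S L we get {epsilon, if, num, read}. So FIRST(F) = {epsilon, if, num, read}.
FIRST(N): from N->L we get {epsilon, if, num, read}; from N->epsilon we get {epsilon}. So FIRST(N) = {epsilon, if, num, read}.
FOLLOW(S) includes $ since S is the start symbol.
FOLLOW(E): in S->L num E num, E is followed by num with FIRST {num}; in E->num E num num, E is followed by num num with FIRST {num}; in F->if E read, E is followed by read with FIRST {read}; in L->E num if bool, E is followed by num if bool with FIRST {num}. Thus FOLLOW(E) = {num, read}.
FOLLOW(N): in E->read N N if (occurrence 1), N is followed by N if with FIRST {if, num, read}; in E->read N N if (occurrence 2), N is followed by if with FIRST {if}. Thus FOLLOW(N) = {if, num, read}.
FOLLOW(S): in S->if S L F, S is followed by L F with FIRST {epsilon, if, num, read}; in S->if S L F, the suffix after S is nullable (adds nothing new); in F->S L, S is followed by L with FIRST {epsilon, if, num, read}; in F->S L, the suffix after S is nullable, so FOLLOW(S) ⊇ FOLLOW(F) = {$, if, num, read}; in L->S S (occurrence 1), S is followed by S with FIRST {epsilon, if, num, read}; in L->S S (occurrence 1), the suffix after S is nullable, so FOLLOW(S) ⊇ FOLLOW(L) = {$, if, num, read}; in L->S S (occurrence 2), the suffix after S is empty, so FOLLOW(S) ⊇ FOLLOW(L) = {$, if, num, read}. Thus FOLLOW(S) = {$, if, num, read}.
FOLLOW(F): in S->if S L F, the suffix after F is empty, so FOLLOW(F) ⊇ FOLLOW(S) = {$, if, num, read}. Thus FOLLOW(F) = {$, if, num, read}.
FOLLOW(L): in S->L num E num, L is followed by num E num with FIRST {num}; in S->if S L F, L is followed by F with FIRST {epsilon, if, num, read}; in S->if S L F, the suffix after L is nullable, so FOLLOW(L) ⊇ FOLLOW(S) = {$, if, num, read}; in E->L read num, L is followed by read num with FIRST {read}; in F->S L, the suffix after L is empty, so FOLLOW(L) ⊇ FOLLOW(F) = {$, if, num, read}; in N->L, the suffix after L is empty, so FOLLOW(L) ⊇ FOLLOW(N) = {if, num, read}. Thus FOLLOW(L) = {$, if, num, read}.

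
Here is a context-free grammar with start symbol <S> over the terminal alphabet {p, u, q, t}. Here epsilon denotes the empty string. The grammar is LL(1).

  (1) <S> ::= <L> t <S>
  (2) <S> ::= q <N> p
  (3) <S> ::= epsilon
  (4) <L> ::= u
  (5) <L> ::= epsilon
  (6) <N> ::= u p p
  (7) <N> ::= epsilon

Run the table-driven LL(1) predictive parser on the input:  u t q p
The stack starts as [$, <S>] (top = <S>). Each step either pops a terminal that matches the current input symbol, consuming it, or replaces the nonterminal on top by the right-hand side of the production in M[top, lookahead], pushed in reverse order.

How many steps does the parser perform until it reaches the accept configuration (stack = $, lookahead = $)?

8

     Stack        Input      Action
  1  $ <S>        u t q p $  expand <S> ::= <L> t <S>
  2  $ <S> t <L>  u t q p $  expand <L> ::= u
  3  $ <S> t u    u t q p $  match u
  4  $ <S> t      t q p $    match t
  5  $ <S>        q p $      expand <S> ::= q <N> p
  6  $ p <N> q    q p $      match q
  7  $ p <N>      p $        expand <N> ::= epsilon
  8  $ p          p $        match p
Accept reached after 8 steps.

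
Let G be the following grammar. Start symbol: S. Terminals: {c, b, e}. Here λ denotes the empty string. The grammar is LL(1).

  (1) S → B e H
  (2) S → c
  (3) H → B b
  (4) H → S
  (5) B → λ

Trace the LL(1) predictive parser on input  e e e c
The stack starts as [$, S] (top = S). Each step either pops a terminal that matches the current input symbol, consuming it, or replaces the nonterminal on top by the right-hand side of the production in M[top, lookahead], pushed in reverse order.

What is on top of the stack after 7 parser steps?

H

step 1: stack=$ S  input=e e e c $  — expand S → B e H
step 2: stack=$ H e B  input=e e e c $  — expand B → λ
step 3: stack=$ H e  input=e e e c $  — match e
step 4: stack=$ H  input=e e c $  — expand H → S
step 5: stack=$ S  input=e e c $  — expand S → B e H
step 6: stack=$ H e B  input=e e c $  — expand B → λ
step 7: stack=$ H e  input=e e c $  — match e
Stack after step 7: $ H (top = H).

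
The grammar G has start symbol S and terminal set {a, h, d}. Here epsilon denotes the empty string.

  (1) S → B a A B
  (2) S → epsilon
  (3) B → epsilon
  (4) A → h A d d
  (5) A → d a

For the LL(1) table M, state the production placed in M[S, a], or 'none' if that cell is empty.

S → B a A B

FIRST(B): from B→epsilon we get {epsilon}. So FIRST(B) = {epsilon}.
FIRST(A): from A→h A d d we get {h}; from A→d a we get {d}. So FIRST(A) = {d, h}.
FIRST(S): from S→B a A B we get {a}; from S→epsilon we get {epsilon}. So FIRST(S) = {epsilon, a}.
FOLLOW(S) includes $ since S is the start symbol.
FOLLOW(S): S appears on no right-hand side. Thus FOLLOW(S) = {$}.
For S → B a A B: FIRST(B a A B) = {a}, so it goes in M[S, t] for t ∈ {a}.
For S → epsilon: FIRST(epsilon) = {epsilon}, so it goes in M[S, t] for t ∈ {}; since epsilon ∈ FIRST, also for every t ∈ FOLLOW(S) = {$}.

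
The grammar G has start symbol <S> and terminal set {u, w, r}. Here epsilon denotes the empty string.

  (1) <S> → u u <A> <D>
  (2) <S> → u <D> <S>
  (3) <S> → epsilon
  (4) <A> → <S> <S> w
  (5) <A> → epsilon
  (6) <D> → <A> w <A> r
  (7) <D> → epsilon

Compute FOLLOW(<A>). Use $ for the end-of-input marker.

{$, r, u, w}

FIRST(<S>): from <S>→u u <A> <D> we get {u}; from <S>→u <D> <S> we get {u}; from <S>→epsilon we get {epsilon}. So FIRST(<S>) = {epsilon, u}.
FIRST(<A>): from <A>→<S> <S> w we get {u, w}; from <A>→epsilon we get {epsilon}. So FIRST(<A>) = {epsilon, u, w}.
FIRST(<D>): from <D>→<A> w <A> r we get {u, w}; from <D>→epsilon we get {epsilon}. So FIRST(<D>) = {epsilon, u, w}.
FOLLOW(<S>) includes $ since <S> is the start symbol.
FOLLOW(<S>): in <S>→u <D> <S>, the suffix after <S> is empty (adds nothing new); in <A>→<S> <S> w (occurrence 1), <S> is followed by <S> w with FIRST {u, w}; in <A>→<S> <S> w (occurrence 2), <S> is followed by w with FIRST {w}. Thus FOLLOW(<S>) = {$, u, w}.
FOLLOW(<A>): in <S>→u u <A> <D>, <A> is followed by <D> with FIRST {epsilon, u, w}; in <S>→u u <A> <D>, the suffix after <A> is nullable, so FOLLOW(<A>) ⊇ FOLLOW(<S>) = {$, u, w}; in <D>→<A> w <A> r (occurrence 1), <A> is followed by w <A> r with FIRST {w}; in <D>→<A> w <A> r (occurrence 2), <A> is followed by r with FIRST {r}. Thus FOLLOW(<A>) = {$, r, u, w}.
FOLLOW(<D>): in <S>→u u <A> <D>, the suffix after <D> is empty, so FOLLOW(<D>) ⊇ FOLLOW(<S>) = {$, u, w}; in <S>→u <D> <S>, <D> is followed by <S> with FIRST {epsilon, u}; in <S>→u <D> <S>, the suffix after <D> is nullable, so FOLLOW(<D>) ⊇ FOLLOW(<S>) = {$, u, w}. Thus FOLLOW(<D>) = {$, u, w}.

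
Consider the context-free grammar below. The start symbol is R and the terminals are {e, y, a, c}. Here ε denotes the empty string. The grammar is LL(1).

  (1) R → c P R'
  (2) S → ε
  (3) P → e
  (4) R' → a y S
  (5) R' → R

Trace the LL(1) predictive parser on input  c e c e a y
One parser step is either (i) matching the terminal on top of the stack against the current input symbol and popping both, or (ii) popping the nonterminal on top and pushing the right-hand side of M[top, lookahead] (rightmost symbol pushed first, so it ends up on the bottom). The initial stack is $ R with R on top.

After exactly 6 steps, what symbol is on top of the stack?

c

step 1: stack=$ R  input=c e c e a y $  — expand R → c P R'
step 2: stack=$ R' P c  input=c e c e a y $  — match c
step 3: stack=$ R' P  input=e c e a y $  — expand P → e
step 4: stack=$ R' e  input=e c e a y $  — match e
step 5: stack=$ R'  input=c e a y $  — expand R' → R
step 6: stack=$ R  input=c e a y $  — expand R → c P R'
Stack after step 6: $ R' P c (top = c).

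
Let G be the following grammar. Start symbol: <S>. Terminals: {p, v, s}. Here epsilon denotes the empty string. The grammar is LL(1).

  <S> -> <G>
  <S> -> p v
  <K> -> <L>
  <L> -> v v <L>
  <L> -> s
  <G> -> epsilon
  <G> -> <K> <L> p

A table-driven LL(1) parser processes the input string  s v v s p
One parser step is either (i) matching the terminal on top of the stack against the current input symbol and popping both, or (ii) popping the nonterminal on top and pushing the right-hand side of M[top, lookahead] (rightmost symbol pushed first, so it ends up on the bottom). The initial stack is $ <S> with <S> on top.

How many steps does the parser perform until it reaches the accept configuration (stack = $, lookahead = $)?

      Stack        Input        Action
   1  $ <S>        s v v s p $  expand <S> -> <G>
   2  $ <G>        s v v s p $  expand <G> -> <K> <L> p
   3  $ p <L> <K>  s v v s p $  expand <K> -> <L>
   4  $ p <L> <L>  s v v s p $  expand <L> -> s
   5  $ p <L> s    s v v s p $  match s
   6  $ p <L>      v v s p $    expand <L> -> v v <L>
   7  $ p <L> v v  v v s p $    match v
   8  $ p <L> v    v s p $      match v
   9  $ p <L>      s p $        expand <L> -> s
  10  $ p s        s p $        match s
  11  $ p          p $          match p
Accept reached after 11 steps.

11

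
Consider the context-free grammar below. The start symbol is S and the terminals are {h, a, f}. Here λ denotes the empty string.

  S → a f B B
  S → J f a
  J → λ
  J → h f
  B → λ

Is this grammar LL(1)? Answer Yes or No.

Yes

FIRST(S) = {a, f, h}
FIRST(J) = {λ, h}
FIRST(B) = {λ}
FOLLOW(S) = {$}
FOLLOW(J) = {f}
FOLLOW(B) = {$}
Each cell of M receives at most one production.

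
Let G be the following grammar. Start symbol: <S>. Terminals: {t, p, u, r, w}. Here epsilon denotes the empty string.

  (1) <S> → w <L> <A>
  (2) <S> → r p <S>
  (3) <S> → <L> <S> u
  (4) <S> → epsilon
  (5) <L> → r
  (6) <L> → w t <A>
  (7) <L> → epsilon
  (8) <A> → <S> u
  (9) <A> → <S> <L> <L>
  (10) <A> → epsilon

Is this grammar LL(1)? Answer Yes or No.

No

FIRST(<S>) = {epsilon, r, u, w}
FIRST(<L>) = {epsilon, r, w}
FIRST(<A>) = {epsilon, r, u, w}
FOLLOW(<S>) = {$, r, u, w}
FOLLOW(<L>) = {$, r, u, w}
FOLLOW(<A>) = {$, r, u, w}
Cell M[<A>, $] receives both <A> → <S> <L> <L> and <A> → epsilon — the grammar is not LL(1).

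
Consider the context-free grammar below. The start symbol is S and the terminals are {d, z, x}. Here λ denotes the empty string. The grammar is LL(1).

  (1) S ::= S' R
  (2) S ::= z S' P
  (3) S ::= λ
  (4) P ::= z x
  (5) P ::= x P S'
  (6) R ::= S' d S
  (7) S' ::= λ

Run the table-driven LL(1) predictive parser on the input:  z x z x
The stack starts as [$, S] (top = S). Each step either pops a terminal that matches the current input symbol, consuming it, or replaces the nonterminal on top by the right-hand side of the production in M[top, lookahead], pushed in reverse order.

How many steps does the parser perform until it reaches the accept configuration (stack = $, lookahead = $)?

9

step 1: stack=$ S  input=z x z x $  — expand S ::= z S' P
step 2: stack=$ P S' z  input=z x z x $  — match z
step 3: stack=$ P S'  input=x z x $  — expand S' ::= λ
step 4: stack=$ P  input=x z x $  — expand P ::= x P S'
step 5: stack=$ S' P x  input=x z x $  — match x
step 6: stack=$ S' P  input=z x $  — expand P ::= z x
step 7: stack=$ S' x z  input=z x $  — match z
step 8: stack=$ S' x  input=x $  — match x
step 9: stack=$ S'  input=$  — expand S' ::= λ
Accept reached after 9 steps.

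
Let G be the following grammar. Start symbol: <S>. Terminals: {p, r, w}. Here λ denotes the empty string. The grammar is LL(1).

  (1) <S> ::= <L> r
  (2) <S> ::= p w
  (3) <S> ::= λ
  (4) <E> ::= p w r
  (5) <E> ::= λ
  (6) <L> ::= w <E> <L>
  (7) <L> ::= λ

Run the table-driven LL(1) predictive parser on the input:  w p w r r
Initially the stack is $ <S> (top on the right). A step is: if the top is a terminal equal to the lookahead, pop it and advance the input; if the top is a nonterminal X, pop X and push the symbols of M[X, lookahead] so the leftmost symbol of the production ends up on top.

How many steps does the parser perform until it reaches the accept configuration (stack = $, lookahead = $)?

9

     Stack          Input        Action
  1  $ <S>          w p w r r $  expand <S> ::= <L> r
  2  $ r <L>        w p w r r $  expand <L> ::= w <E> <L>
  3  $ r <L> <E> w  w p w r r $  match w
  4  $ r <L> <E>    p w r r $    expand <E> ::= p w r
  5  $ r <L> r w p  p w r r $    match p
  6  $ r <L> r w    w r r $      match w
  7  $ r <L> r      r r $        match r
  8  $ r <L>        r $          expand <L> ::= λ
  9  $ r            r $          match r
Accept reached after 9 steps.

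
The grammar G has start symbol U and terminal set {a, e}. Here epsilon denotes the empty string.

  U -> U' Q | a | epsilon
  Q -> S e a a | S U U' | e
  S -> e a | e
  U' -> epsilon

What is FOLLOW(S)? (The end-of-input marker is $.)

{$, a, e}

FIRST(S) = {e}
FIRST(U') = {epsilon}
FIRST(Q) = {e}  (via S e a a, S U U')
FIRST(U) = {epsilon, a, e}  (via U' Q)
FOLLOW(U) includes $ since U is the start symbol.
FOLLOW(U): in Q->S U U', U is followed by U' with FIRST {epsilon}; in Q->S U U', the suffix after U is nullable, so FOLLOW(U) ⊇ FOLLOW(Q) = {$}. Thus FOLLOW(U) = {$}.
FOLLOW(Q): in U->U' Q, the suffix after Q is empty, so FOLLOW(Q) ⊇ FOLLOW(U) = {$}. Thus FOLLOW(Q) = {$}.
FOLLOW(S): in Q->S e a a, S is followed by e a a with FIRST {e}; in Q->S U U', S is followed by U U' with FIRST {epsilon, a, e}; in Q->S U U', the suffix after S is nullable, so FOLLOW(S) ⊇ FOLLOW(Q) = {$}. Thus FOLLOW(S) = {$, a, e}.
FOLLOW(U'): in U->U' Q, U' is followed by Q with FIRST {e}; in Q->S U U', the suffix after U' is empty, so FOLLOW(U') ⊇ FOLLOW(Q) = {$}. Thus FOLLOW(U') = {$, e}.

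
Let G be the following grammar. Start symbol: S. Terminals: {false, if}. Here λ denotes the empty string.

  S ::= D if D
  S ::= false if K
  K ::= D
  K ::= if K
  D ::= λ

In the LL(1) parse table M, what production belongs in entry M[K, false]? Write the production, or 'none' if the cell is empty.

FIRST(D) = {λ}
FIRST(S) = {false, if}  (via D if D)
FIRST(K) = {λ, if}  (via D)
FOLLOW(S) includes $ since S is the start symbol.
FOLLOW(S): S appears on no right-hand side. Thus FOLLOW(S) = {$}.
FOLLOW(K): in S::=false if K, the suffix after K is empty, so FOLLOW(K) ⊇ FOLLOW(S) = {$}; in K::=if K, the suffix after K is empty (adds nothing new). Thus FOLLOW(K) = {$}.
For K ::= D: FIRST(D) = {λ}, so it goes in M[K, t] for t ∈ {}; since λ ∈ FIRST, also for every t ∈ FOLLOW(K) = {$}.
For K ::= if K: FIRST(if K) = {if}, so it goes in M[K, t] for t ∈ {if}.
None of these place a production in M[K, false].

none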